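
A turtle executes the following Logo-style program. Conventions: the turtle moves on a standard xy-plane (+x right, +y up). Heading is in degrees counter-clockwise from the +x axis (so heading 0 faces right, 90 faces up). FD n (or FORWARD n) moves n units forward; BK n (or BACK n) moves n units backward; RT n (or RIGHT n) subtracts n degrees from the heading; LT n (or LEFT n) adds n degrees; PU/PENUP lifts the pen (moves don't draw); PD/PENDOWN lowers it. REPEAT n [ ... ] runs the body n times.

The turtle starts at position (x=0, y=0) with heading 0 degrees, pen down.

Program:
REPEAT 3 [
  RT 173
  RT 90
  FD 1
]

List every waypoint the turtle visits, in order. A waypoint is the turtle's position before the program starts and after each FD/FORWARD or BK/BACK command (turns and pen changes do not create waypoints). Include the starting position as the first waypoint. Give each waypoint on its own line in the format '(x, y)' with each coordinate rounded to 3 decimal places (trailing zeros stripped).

Answer: (0, 0)
(-0.122, 0.993)
(-1.092, 0.751)
(-0.734, -0.183)

Derivation:
Executing turtle program step by step:
Start: pos=(0,0), heading=0, pen down
REPEAT 3 [
  -- iteration 1/3 --
  RT 173: heading 0 -> 187
  RT 90: heading 187 -> 97
  FD 1: (0,0) -> (-0.122,0.993) [heading=97, draw]
  -- iteration 2/3 --
  RT 173: heading 97 -> 284
  RT 90: heading 284 -> 194
  FD 1: (-0.122,0.993) -> (-1.092,0.751) [heading=194, draw]
  -- iteration 3/3 --
  RT 173: heading 194 -> 21
  RT 90: heading 21 -> 291
  FD 1: (-1.092,0.751) -> (-0.734,-0.183) [heading=291, draw]
]
Final: pos=(-0.734,-0.183), heading=291, 3 segment(s) drawn
Waypoints (4 total):
(0, 0)
(-0.122, 0.993)
(-1.092, 0.751)
(-0.734, -0.183)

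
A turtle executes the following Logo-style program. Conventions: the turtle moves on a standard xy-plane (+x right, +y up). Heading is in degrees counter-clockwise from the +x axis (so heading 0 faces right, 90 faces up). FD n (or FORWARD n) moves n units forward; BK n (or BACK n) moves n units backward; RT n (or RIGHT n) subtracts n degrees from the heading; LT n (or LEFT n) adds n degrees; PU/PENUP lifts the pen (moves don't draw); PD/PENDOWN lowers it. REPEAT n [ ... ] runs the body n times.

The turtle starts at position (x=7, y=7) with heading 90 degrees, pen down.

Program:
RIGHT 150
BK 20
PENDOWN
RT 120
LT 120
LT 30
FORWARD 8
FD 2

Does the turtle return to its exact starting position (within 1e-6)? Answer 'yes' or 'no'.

Executing turtle program step by step:
Start: pos=(7,7), heading=90, pen down
RT 150: heading 90 -> 300
BK 20: (7,7) -> (-3,24.321) [heading=300, draw]
PD: pen down
RT 120: heading 300 -> 180
LT 120: heading 180 -> 300
LT 30: heading 300 -> 330
FD 8: (-3,24.321) -> (3.928,20.321) [heading=330, draw]
FD 2: (3.928,20.321) -> (5.66,19.321) [heading=330, draw]
Final: pos=(5.66,19.321), heading=330, 3 segment(s) drawn

Start position: (7, 7)
Final position: (5.66, 19.321)
Distance = 12.393; >= 1e-6 -> NOT closed

Answer: no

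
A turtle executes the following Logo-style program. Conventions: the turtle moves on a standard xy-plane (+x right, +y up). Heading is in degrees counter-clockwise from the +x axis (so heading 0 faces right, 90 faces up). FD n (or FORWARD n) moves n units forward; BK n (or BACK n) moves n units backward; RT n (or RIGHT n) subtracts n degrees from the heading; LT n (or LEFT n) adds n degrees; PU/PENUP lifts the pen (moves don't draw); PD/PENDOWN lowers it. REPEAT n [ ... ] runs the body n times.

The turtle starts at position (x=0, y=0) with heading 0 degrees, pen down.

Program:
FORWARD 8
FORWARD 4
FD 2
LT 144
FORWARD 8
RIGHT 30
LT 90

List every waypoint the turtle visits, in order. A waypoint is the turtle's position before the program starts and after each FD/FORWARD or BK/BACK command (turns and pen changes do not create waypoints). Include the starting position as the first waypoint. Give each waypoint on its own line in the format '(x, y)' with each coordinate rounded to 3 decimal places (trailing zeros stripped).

Executing turtle program step by step:
Start: pos=(0,0), heading=0, pen down
FD 8: (0,0) -> (8,0) [heading=0, draw]
FD 4: (8,0) -> (12,0) [heading=0, draw]
FD 2: (12,0) -> (14,0) [heading=0, draw]
LT 144: heading 0 -> 144
FD 8: (14,0) -> (7.528,4.702) [heading=144, draw]
RT 30: heading 144 -> 114
LT 90: heading 114 -> 204
Final: pos=(7.528,4.702), heading=204, 4 segment(s) drawn
Waypoints (5 total):
(0, 0)
(8, 0)
(12, 0)
(14, 0)
(7.528, 4.702)

Answer: (0, 0)
(8, 0)
(12, 0)
(14, 0)
(7.528, 4.702)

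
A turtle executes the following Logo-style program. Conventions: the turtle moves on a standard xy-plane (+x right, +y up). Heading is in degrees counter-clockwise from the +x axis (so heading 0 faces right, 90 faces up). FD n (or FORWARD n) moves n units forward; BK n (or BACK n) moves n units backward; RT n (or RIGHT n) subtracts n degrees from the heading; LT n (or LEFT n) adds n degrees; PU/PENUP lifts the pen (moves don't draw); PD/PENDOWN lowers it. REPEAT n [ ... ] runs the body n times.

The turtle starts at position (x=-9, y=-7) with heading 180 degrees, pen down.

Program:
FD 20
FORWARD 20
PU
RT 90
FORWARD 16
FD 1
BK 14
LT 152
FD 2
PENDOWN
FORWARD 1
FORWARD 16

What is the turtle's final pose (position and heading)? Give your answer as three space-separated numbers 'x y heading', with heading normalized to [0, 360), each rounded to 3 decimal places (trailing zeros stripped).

Executing turtle program step by step:
Start: pos=(-9,-7), heading=180, pen down
FD 20: (-9,-7) -> (-29,-7) [heading=180, draw]
FD 20: (-29,-7) -> (-49,-7) [heading=180, draw]
PU: pen up
RT 90: heading 180 -> 90
FD 16: (-49,-7) -> (-49,9) [heading=90, move]
FD 1: (-49,9) -> (-49,10) [heading=90, move]
BK 14: (-49,10) -> (-49,-4) [heading=90, move]
LT 152: heading 90 -> 242
FD 2: (-49,-4) -> (-49.939,-5.766) [heading=242, move]
PD: pen down
FD 1: (-49.939,-5.766) -> (-50.408,-6.649) [heading=242, draw]
FD 16: (-50.408,-6.649) -> (-57.92,-20.776) [heading=242, draw]
Final: pos=(-57.92,-20.776), heading=242, 4 segment(s) drawn

Answer: -57.92 -20.776 242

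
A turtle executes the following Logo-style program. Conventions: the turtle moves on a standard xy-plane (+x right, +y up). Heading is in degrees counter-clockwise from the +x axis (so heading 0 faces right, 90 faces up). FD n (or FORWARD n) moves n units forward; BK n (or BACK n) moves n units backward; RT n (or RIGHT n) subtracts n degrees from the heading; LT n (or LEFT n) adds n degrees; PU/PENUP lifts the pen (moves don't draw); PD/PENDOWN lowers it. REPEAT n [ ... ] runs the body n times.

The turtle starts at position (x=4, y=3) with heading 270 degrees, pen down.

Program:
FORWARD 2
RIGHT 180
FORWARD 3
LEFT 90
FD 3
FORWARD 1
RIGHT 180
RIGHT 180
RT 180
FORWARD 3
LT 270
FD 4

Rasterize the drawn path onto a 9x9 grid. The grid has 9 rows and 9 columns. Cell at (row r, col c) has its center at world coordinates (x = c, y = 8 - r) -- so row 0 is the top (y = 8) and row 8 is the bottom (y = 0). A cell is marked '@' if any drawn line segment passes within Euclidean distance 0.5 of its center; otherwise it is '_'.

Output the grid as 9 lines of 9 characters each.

Segment 0: (4,3) -> (4,1)
Segment 1: (4,1) -> (4,4)
Segment 2: (4,4) -> (1,4)
Segment 3: (1,4) -> (-0,4)
Segment 4: (-0,4) -> (3,4)
Segment 5: (3,4) -> (3,0)

Answer: _________
_________
_________
_________
@@@@@____
___@@____
___@@____
___@@____
___@_____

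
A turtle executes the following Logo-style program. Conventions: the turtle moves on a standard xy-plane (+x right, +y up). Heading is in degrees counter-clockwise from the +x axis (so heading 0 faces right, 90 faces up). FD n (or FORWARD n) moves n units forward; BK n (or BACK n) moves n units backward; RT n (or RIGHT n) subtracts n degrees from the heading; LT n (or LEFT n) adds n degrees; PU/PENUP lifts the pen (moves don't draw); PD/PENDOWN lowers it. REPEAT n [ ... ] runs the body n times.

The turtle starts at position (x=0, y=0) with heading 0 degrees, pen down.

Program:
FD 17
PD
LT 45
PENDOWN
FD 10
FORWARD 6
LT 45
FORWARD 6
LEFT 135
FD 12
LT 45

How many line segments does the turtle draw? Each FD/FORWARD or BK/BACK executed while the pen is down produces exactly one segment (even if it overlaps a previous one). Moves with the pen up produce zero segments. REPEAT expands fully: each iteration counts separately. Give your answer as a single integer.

Answer: 5

Derivation:
Executing turtle program step by step:
Start: pos=(0,0), heading=0, pen down
FD 17: (0,0) -> (17,0) [heading=0, draw]
PD: pen down
LT 45: heading 0 -> 45
PD: pen down
FD 10: (17,0) -> (24.071,7.071) [heading=45, draw]
FD 6: (24.071,7.071) -> (28.314,11.314) [heading=45, draw]
LT 45: heading 45 -> 90
FD 6: (28.314,11.314) -> (28.314,17.314) [heading=90, draw]
LT 135: heading 90 -> 225
FD 12: (28.314,17.314) -> (19.828,8.828) [heading=225, draw]
LT 45: heading 225 -> 270
Final: pos=(19.828,8.828), heading=270, 5 segment(s) drawn
Segments drawn: 5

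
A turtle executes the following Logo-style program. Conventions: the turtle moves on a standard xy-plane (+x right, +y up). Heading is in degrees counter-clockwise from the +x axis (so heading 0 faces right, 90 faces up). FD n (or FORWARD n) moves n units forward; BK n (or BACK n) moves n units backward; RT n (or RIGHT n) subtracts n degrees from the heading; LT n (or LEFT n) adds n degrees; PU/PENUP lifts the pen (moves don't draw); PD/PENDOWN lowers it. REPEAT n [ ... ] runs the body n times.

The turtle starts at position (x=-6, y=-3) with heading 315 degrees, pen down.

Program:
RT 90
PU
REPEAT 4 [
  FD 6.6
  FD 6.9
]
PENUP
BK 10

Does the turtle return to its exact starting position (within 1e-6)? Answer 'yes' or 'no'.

Executing turtle program step by step:
Start: pos=(-6,-3), heading=315, pen down
RT 90: heading 315 -> 225
PU: pen up
REPEAT 4 [
  -- iteration 1/4 --
  FD 6.6: (-6,-3) -> (-10.667,-7.667) [heading=225, move]
  FD 6.9: (-10.667,-7.667) -> (-15.546,-12.546) [heading=225, move]
  -- iteration 2/4 --
  FD 6.6: (-15.546,-12.546) -> (-20.213,-17.213) [heading=225, move]
  FD 6.9: (-20.213,-17.213) -> (-25.092,-22.092) [heading=225, move]
  -- iteration 3/4 --
  FD 6.6: (-25.092,-22.092) -> (-29.759,-26.759) [heading=225, move]
  FD 6.9: (-29.759,-26.759) -> (-34.638,-31.638) [heading=225, move]
  -- iteration 4/4 --
  FD 6.6: (-34.638,-31.638) -> (-39.305,-36.305) [heading=225, move]
  FD 6.9: (-39.305,-36.305) -> (-44.184,-41.184) [heading=225, move]
]
PU: pen up
BK 10: (-44.184,-41.184) -> (-37.113,-34.113) [heading=225, move]
Final: pos=(-37.113,-34.113), heading=225, 0 segment(s) drawn

Start position: (-6, -3)
Final position: (-37.113, -34.113)
Distance = 44; >= 1e-6 -> NOT closed

Answer: no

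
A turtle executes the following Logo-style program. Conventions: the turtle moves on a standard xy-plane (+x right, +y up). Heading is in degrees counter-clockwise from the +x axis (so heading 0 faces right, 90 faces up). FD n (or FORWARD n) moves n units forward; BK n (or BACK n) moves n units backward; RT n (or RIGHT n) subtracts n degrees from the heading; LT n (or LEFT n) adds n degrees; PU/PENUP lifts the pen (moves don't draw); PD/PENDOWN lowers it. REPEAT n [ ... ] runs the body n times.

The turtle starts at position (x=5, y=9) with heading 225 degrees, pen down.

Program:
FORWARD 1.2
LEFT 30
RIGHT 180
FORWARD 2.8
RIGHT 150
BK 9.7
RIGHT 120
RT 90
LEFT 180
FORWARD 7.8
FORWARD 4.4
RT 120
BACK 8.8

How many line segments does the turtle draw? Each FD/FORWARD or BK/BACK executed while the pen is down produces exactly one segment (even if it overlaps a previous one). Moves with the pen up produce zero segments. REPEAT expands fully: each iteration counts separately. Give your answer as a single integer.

Answer: 6

Derivation:
Executing turtle program step by step:
Start: pos=(5,9), heading=225, pen down
FD 1.2: (5,9) -> (4.151,8.151) [heading=225, draw]
LT 30: heading 225 -> 255
RT 180: heading 255 -> 75
FD 2.8: (4.151,8.151) -> (4.876,10.856) [heading=75, draw]
RT 150: heading 75 -> 285
BK 9.7: (4.876,10.856) -> (2.366,20.226) [heading=285, draw]
RT 120: heading 285 -> 165
RT 90: heading 165 -> 75
LT 180: heading 75 -> 255
FD 7.8: (2.366,20.226) -> (0.347,12.691) [heading=255, draw]
FD 4.4: (0.347,12.691) -> (-0.792,8.441) [heading=255, draw]
RT 120: heading 255 -> 135
BK 8.8: (-0.792,8.441) -> (5.431,2.219) [heading=135, draw]
Final: pos=(5.431,2.219), heading=135, 6 segment(s) drawn
Segments drawn: 6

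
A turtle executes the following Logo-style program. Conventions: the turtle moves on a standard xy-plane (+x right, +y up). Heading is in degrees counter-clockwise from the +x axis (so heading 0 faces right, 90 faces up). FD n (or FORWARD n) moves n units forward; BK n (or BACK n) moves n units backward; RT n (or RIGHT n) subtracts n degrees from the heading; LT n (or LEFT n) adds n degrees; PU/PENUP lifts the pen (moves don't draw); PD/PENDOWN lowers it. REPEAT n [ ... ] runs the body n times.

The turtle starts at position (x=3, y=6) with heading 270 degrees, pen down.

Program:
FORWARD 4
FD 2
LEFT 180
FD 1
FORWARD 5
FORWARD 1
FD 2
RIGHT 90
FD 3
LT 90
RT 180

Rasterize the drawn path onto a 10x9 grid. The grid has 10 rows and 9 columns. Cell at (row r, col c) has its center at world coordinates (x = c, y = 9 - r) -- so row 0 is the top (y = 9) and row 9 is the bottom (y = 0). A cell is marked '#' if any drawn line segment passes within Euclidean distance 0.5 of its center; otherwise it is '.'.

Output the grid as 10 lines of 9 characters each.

Answer: ...####..
...#.....
...#.....
...#.....
...#.....
...#.....
...#.....
...#.....
...#.....
...#.....

Derivation:
Segment 0: (3,6) -> (3,2)
Segment 1: (3,2) -> (3,0)
Segment 2: (3,0) -> (3,1)
Segment 3: (3,1) -> (3,6)
Segment 4: (3,6) -> (3,7)
Segment 5: (3,7) -> (3,9)
Segment 6: (3,9) -> (6,9)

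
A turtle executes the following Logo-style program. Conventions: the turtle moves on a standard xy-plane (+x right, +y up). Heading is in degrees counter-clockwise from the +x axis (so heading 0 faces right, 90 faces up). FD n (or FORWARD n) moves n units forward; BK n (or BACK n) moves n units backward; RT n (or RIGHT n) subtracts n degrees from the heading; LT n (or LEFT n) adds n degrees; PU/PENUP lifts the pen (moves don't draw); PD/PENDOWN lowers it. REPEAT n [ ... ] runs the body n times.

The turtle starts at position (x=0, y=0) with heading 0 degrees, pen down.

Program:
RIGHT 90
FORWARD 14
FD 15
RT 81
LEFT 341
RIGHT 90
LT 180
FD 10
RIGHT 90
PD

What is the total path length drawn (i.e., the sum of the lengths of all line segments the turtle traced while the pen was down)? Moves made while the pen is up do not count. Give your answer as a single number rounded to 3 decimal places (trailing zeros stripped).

Executing turtle program step by step:
Start: pos=(0,0), heading=0, pen down
RT 90: heading 0 -> 270
FD 14: (0,0) -> (0,-14) [heading=270, draw]
FD 15: (0,-14) -> (0,-29) [heading=270, draw]
RT 81: heading 270 -> 189
LT 341: heading 189 -> 170
RT 90: heading 170 -> 80
LT 180: heading 80 -> 260
FD 10: (0,-29) -> (-1.736,-38.848) [heading=260, draw]
RT 90: heading 260 -> 170
PD: pen down
Final: pos=(-1.736,-38.848), heading=170, 3 segment(s) drawn

Segment lengths:
  seg 1: (0,0) -> (0,-14), length = 14
  seg 2: (0,-14) -> (0,-29), length = 15
  seg 3: (0,-29) -> (-1.736,-38.848), length = 10
Total = 39

Answer: 39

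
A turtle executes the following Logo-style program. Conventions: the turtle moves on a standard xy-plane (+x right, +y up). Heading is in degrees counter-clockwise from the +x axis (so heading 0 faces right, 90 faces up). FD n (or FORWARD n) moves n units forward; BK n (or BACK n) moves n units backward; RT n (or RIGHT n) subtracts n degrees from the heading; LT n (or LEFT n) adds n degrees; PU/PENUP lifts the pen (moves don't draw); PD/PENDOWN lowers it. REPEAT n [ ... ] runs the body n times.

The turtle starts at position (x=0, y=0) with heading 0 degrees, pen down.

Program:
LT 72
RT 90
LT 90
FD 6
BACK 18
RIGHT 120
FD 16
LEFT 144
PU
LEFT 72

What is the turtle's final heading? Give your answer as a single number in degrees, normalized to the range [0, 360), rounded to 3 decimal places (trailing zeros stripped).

Executing turtle program step by step:
Start: pos=(0,0), heading=0, pen down
LT 72: heading 0 -> 72
RT 90: heading 72 -> 342
LT 90: heading 342 -> 72
FD 6: (0,0) -> (1.854,5.706) [heading=72, draw]
BK 18: (1.854,5.706) -> (-3.708,-11.413) [heading=72, draw]
RT 120: heading 72 -> 312
FD 16: (-3.708,-11.413) -> (6.998,-23.303) [heading=312, draw]
LT 144: heading 312 -> 96
PU: pen up
LT 72: heading 96 -> 168
Final: pos=(6.998,-23.303), heading=168, 3 segment(s) drawn

Answer: 168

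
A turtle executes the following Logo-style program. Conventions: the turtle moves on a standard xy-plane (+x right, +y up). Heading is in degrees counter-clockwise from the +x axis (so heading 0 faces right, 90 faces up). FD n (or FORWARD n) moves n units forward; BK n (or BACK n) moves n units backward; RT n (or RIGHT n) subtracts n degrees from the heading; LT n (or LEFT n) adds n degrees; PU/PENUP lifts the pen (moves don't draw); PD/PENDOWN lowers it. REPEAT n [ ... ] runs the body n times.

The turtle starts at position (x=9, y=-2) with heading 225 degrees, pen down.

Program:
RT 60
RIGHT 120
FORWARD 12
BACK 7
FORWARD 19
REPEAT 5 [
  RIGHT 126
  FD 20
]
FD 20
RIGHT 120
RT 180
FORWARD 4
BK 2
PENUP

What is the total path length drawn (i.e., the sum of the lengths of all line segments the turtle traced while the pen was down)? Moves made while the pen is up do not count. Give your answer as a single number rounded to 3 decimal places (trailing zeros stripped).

Answer: 164

Derivation:
Executing turtle program step by step:
Start: pos=(9,-2), heading=225, pen down
RT 60: heading 225 -> 165
RT 120: heading 165 -> 45
FD 12: (9,-2) -> (17.485,6.485) [heading=45, draw]
BK 7: (17.485,6.485) -> (12.536,1.536) [heading=45, draw]
FD 19: (12.536,1.536) -> (25.971,14.971) [heading=45, draw]
REPEAT 5 [
  -- iteration 1/5 --
  RT 126: heading 45 -> 279
  FD 20: (25.971,14.971) -> (29.099,-4.783) [heading=279, draw]
  -- iteration 2/5 --
  RT 126: heading 279 -> 153
  FD 20: (29.099,-4.783) -> (11.279,4.297) [heading=153, draw]
  -- iteration 3/5 --
  RT 126: heading 153 -> 27
  FD 20: (11.279,4.297) -> (29.099,13.376) [heading=27, draw]
  -- iteration 4/5 --
  RT 126: heading 27 -> 261
  FD 20: (29.099,13.376) -> (25.971,-6.377) [heading=261, draw]
  -- iteration 5/5 --
  RT 126: heading 261 -> 135
  FD 20: (25.971,-6.377) -> (11.828,7.765) [heading=135, draw]
]
FD 20: (11.828,7.765) -> (-2.314,21.907) [heading=135, draw]
RT 120: heading 135 -> 15
RT 180: heading 15 -> 195
FD 4: (-2.314,21.907) -> (-6.177,20.872) [heading=195, draw]
BK 2: (-6.177,20.872) -> (-4.246,21.389) [heading=195, draw]
PU: pen up
Final: pos=(-4.246,21.389), heading=195, 11 segment(s) drawn

Segment lengths:
  seg 1: (9,-2) -> (17.485,6.485), length = 12
  seg 2: (17.485,6.485) -> (12.536,1.536), length = 7
  seg 3: (12.536,1.536) -> (25.971,14.971), length = 19
  seg 4: (25.971,14.971) -> (29.099,-4.783), length = 20
  seg 5: (29.099,-4.783) -> (11.279,4.297), length = 20
  seg 6: (11.279,4.297) -> (29.099,13.376), length = 20
  seg 7: (29.099,13.376) -> (25.971,-6.377), length = 20
  seg 8: (25.971,-6.377) -> (11.828,7.765), length = 20
  seg 9: (11.828,7.765) -> (-2.314,21.907), length = 20
  seg 10: (-2.314,21.907) -> (-6.177,20.872), length = 4
  seg 11: (-6.177,20.872) -> (-4.246,21.389), length = 2
Total = 164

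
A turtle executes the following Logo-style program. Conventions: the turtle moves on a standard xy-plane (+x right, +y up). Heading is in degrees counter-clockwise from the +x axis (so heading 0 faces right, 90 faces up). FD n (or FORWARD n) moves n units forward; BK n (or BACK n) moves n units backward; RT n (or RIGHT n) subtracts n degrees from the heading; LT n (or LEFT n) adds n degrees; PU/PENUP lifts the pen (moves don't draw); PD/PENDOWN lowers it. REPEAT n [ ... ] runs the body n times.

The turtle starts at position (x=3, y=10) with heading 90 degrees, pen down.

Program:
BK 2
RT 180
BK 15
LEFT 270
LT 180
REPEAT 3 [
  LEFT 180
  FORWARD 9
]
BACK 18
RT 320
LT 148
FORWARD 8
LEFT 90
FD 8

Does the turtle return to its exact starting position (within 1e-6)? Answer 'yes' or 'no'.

Answer: no

Derivation:
Executing turtle program step by step:
Start: pos=(3,10), heading=90, pen down
BK 2: (3,10) -> (3,8) [heading=90, draw]
RT 180: heading 90 -> 270
BK 15: (3,8) -> (3,23) [heading=270, draw]
LT 270: heading 270 -> 180
LT 180: heading 180 -> 0
REPEAT 3 [
  -- iteration 1/3 --
  LT 180: heading 0 -> 180
  FD 9: (3,23) -> (-6,23) [heading=180, draw]
  -- iteration 2/3 --
  LT 180: heading 180 -> 0
  FD 9: (-6,23) -> (3,23) [heading=0, draw]
  -- iteration 3/3 --
  LT 180: heading 0 -> 180
  FD 9: (3,23) -> (-6,23) [heading=180, draw]
]
BK 18: (-6,23) -> (12,23) [heading=180, draw]
RT 320: heading 180 -> 220
LT 148: heading 220 -> 8
FD 8: (12,23) -> (19.922,24.113) [heading=8, draw]
LT 90: heading 8 -> 98
FD 8: (19.922,24.113) -> (18.809,32.036) [heading=98, draw]
Final: pos=(18.809,32.036), heading=98, 8 segment(s) drawn

Start position: (3, 10)
Final position: (18.809, 32.036)
Distance = 27.12; >= 1e-6 -> NOT closed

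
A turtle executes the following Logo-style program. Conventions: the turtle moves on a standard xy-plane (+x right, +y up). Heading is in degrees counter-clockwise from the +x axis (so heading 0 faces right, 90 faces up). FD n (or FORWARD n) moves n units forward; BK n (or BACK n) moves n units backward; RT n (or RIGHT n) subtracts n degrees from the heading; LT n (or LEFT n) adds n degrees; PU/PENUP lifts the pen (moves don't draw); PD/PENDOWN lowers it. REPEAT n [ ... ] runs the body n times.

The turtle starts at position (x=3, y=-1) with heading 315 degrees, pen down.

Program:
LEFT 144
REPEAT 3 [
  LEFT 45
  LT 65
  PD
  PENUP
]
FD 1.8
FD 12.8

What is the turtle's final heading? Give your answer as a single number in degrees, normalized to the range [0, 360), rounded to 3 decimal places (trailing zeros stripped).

Answer: 69

Derivation:
Executing turtle program step by step:
Start: pos=(3,-1), heading=315, pen down
LT 144: heading 315 -> 99
REPEAT 3 [
  -- iteration 1/3 --
  LT 45: heading 99 -> 144
  LT 65: heading 144 -> 209
  PD: pen down
  PU: pen up
  -- iteration 2/3 --
  LT 45: heading 209 -> 254
  LT 65: heading 254 -> 319
  PD: pen down
  PU: pen up
  -- iteration 3/3 --
  LT 45: heading 319 -> 4
  LT 65: heading 4 -> 69
  PD: pen down
  PU: pen up
]
FD 1.8: (3,-1) -> (3.645,0.68) [heading=69, move]
FD 12.8: (3.645,0.68) -> (8.232,12.63) [heading=69, move]
Final: pos=(8.232,12.63), heading=69, 0 segment(s) drawn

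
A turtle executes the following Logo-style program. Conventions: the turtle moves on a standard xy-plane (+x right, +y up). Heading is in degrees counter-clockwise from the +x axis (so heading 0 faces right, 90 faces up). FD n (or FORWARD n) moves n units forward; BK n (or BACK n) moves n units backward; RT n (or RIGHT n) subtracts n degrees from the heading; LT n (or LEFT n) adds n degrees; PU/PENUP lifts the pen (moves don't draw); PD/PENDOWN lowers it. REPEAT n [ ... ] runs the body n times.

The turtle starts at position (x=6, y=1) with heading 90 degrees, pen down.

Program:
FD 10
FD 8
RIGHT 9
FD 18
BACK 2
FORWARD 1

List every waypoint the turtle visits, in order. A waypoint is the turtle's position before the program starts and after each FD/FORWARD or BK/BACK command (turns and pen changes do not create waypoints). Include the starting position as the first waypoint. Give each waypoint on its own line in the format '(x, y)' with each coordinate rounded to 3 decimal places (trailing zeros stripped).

Answer: (6, 1)
(6, 11)
(6, 19)
(8.816, 36.778)
(8.503, 34.803)
(8.659, 35.791)

Derivation:
Executing turtle program step by step:
Start: pos=(6,1), heading=90, pen down
FD 10: (6,1) -> (6,11) [heading=90, draw]
FD 8: (6,11) -> (6,19) [heading=90, draw]
RT 9: heading 90 -> 81
FD 18: (6,19) -> (8.816,36.778) [heading=81, draw]
BK 2: (8.816,36.778) -> (8.503,34.803) [heading=81, draw]
FD 1: (8.503,34.803) -> (8.659,35.791) [heading=81, draw]
Final: pos=(8.659,35.791), heading=81, 5 segment(s) drawn
Waypoints (6 total):
(6, 1)
(6, 11)
(6, 19)
(8.816, 36.778)
(8.503, 34.803)
(8.659, 35.791)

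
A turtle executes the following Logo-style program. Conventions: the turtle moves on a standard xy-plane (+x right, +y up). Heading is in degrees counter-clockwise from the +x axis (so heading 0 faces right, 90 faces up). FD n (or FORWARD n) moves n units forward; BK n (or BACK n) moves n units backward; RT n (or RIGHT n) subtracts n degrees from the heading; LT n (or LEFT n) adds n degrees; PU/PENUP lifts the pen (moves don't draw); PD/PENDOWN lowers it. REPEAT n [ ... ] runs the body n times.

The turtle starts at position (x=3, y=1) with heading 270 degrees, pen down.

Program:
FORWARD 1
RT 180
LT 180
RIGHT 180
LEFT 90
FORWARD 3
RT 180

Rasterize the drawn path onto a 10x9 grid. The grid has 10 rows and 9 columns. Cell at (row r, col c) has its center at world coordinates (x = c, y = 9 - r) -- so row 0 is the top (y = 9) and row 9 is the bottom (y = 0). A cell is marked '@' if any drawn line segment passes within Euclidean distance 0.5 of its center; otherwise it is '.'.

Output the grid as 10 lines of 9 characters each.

Segment 0: (3,1) -> (3,0)
Segment 1: (3,0) -> (0,0)

Answer: .........
.........
.........
.........
.........
.........
.........
.........
...@.....
@@@@.....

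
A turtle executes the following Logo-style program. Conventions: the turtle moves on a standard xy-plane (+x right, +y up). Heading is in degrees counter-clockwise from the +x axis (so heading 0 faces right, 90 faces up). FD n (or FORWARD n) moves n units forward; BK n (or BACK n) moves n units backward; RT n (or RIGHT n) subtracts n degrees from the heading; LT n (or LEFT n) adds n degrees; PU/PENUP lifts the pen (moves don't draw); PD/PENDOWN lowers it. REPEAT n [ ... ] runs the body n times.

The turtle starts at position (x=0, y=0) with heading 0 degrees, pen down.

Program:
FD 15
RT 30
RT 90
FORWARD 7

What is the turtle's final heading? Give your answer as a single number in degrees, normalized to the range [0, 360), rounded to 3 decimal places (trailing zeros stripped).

Executing turtle program step by step:
Start: pos=(0,0), heading=0, pen down
FD 15: (0,0) -> (15,0) [heading=0, draw]
RT 30: heading 0 -> 330
RT 90: heading 330 -> 240
FD 7: (15,0) -> (11.5,-6.062) [heading=240, draw]
Final: pos=(11.5,-6.062), heading=240, 2 segment(s) drawn

Answer: 240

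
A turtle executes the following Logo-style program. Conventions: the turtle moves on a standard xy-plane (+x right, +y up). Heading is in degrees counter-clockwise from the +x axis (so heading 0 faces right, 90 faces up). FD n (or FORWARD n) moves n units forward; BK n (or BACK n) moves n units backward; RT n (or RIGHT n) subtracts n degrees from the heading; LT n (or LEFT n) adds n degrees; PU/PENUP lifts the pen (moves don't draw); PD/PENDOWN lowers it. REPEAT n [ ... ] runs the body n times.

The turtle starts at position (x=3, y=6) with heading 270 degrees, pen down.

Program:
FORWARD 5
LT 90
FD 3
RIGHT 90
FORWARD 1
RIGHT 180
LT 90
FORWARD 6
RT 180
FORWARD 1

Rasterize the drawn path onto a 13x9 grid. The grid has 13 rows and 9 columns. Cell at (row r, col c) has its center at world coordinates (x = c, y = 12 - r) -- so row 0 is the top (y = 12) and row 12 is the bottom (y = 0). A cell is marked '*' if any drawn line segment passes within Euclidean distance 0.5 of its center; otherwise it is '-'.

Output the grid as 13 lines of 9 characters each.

Answer: ---------
---------
---------
---------
---------
---------
---*-----
---*-----
---*-----
---*-----
---*-----
---****--
*******--

Derivation:
Segment 0: (3,6) -> (3,1)
Segment 1: (3,1) -> (6,1)
Segment 2: (6,1) -> (6,-0)
Segment 3: (6,-0) -> (-0,-0)
Segment 4: (-0,-0) -> (1,-0)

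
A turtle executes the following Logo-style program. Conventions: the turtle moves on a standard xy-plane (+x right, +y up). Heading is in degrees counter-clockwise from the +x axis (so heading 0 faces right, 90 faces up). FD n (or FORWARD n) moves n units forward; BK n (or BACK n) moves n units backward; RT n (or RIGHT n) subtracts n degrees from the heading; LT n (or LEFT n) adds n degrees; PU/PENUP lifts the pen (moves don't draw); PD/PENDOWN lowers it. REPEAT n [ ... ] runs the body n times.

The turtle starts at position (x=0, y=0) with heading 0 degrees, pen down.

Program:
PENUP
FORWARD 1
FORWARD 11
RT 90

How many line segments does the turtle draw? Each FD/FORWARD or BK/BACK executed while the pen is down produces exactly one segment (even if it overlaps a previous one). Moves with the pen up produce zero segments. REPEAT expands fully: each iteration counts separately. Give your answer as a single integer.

Answer: 0

Derivation:
Executing turtle program step by step:
Start: pos=(0,0), heading=0, pen down
PU: pen up
FD 1: (0,0) -> (1,0) [heading=0, move]
FD 11: (1,0) -> (12,0) [heading=0, move]
RT 90: heading 0 -> 270
Final: pos=(12,0), heading=270, 0 segment(s) drawn
Segments drawn: 0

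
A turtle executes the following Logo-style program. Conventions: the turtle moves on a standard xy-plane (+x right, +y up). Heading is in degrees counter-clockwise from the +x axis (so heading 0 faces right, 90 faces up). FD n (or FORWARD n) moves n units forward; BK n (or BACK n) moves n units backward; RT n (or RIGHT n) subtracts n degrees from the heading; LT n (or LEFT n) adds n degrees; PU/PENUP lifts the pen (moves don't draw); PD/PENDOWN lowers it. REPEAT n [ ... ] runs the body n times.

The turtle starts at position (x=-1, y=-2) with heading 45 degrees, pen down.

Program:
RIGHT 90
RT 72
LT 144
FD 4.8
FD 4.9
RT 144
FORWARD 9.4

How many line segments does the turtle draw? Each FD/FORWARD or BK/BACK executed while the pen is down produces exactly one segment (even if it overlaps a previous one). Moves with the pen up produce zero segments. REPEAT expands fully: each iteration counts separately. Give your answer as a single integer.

Answer: 3

Derivation:
Executing turtle program step by step:
Start: pos=(-1,-2), heading=45, pen down
RT 90: heading 45 -> 315
RT 72: heading 315 -> 243
LT 144: heading 243 -> 27
FD 4.8: (-1,-2) -> (3.277,0.179) [heading=27, draw]
FD 4.9: (3.277,0.179) -> (7.643,2.404) [heading=27, draw]
RT 144: heading 27 -> 243
FD 9.4: (7.643,2.404) -> (3.375,-5.972) [heading=243, draw]
Final: pos=(3.375,-5.972), heading=243, 3 segment(s) drawn
Segments drawn: 3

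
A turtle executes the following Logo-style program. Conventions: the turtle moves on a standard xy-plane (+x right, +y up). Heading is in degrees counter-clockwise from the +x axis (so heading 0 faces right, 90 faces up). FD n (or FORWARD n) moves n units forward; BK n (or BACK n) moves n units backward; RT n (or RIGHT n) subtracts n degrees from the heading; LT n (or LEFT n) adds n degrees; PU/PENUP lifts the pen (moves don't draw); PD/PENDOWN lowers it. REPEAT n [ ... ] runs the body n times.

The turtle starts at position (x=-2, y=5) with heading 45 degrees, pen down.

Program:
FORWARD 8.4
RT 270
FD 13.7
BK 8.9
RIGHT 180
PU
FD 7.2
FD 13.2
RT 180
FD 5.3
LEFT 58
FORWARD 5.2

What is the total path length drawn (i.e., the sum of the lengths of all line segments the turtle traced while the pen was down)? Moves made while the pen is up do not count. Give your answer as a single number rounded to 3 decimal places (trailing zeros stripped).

Answer: 31

Derivation:
Executing turtle program step by step:
Start: pos=(-2,5), heading=45, pen down
FD 8.4: (-2,5) -> (3.94,10.94) [heading=45, draw]
RT 270: heading 45 -> 135
FD 13.7: (3.94,10.94) -> (-5.748,20.627) [heading=135, draw]
BK 8.9: (-5.748,20.627) -> (0.546,14.334) [heading=135, draw]
RT 180: heading 135 -> 315
PU: pen up
FD 7.2: (0.546,14.334) -> (5.637,9.243) [heading=315, move]
FD 13.2: (5.637,9.243) -> (14.971,-0.091) [heading=315, move]
RT 180: heading 315 -> 135
FD 5.3: (14.971,-0.091) -> (11.223,3.656) [heading=135, move]
LT 58: heading 135 -> 193
FD 5.2: (11.223,3.656) -> (6.156,2.487) [heading=193, move]
Final: pos=(6.156,2.487), heading=193, 3 segment(s) drawn

Segment lengths:
  seg 1: (-2,5) -> (3.94,10.94), length = 8.4
  seg 2: (3.94,10.94) -> (-5.748,20.627), length = 13.7
  seg 3: (-5.748,20.627) -> (0.546,14.334), length = 8.9
Total = 31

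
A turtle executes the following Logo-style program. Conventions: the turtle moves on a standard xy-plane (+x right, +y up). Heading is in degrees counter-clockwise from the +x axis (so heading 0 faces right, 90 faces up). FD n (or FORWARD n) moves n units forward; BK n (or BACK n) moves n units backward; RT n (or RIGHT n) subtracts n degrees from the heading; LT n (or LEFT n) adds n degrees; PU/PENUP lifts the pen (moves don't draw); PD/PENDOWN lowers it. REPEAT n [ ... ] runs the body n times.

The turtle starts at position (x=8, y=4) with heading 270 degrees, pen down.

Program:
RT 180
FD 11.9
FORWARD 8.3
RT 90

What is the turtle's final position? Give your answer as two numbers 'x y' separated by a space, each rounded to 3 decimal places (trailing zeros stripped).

Answer: 8 24.2

Derivation:
Executing turtle program step by step:
Start: pos=(8,4), heading=270, pen down
RT 180: heading 270 -> 90
FD 11.9: (8,4) -> (8,15.9) [heading=90, draw]
FD 8.3: (8,15.9) -> (8,24.2) [heading=90, draw]
RT 90: heading 90 -> 0
Final: pos=(8,24.2), heading=0, 2 segment(s) drawn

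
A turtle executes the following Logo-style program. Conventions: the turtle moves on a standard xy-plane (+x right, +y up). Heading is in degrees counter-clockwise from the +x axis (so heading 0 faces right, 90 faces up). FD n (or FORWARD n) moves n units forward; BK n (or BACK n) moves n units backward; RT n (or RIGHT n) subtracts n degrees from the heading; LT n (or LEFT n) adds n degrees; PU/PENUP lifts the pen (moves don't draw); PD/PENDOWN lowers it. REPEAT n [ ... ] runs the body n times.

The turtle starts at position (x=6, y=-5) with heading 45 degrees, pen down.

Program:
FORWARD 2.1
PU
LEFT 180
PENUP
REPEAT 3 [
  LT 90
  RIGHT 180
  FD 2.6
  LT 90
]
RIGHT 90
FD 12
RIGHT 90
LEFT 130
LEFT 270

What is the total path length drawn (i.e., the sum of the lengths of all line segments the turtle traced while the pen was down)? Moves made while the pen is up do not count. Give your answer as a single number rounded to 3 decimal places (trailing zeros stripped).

Executing turtle program step by step:
Start: pos=(6,-5), heading=45, pen down
FD 2.1: (6,-5) -> (7.485,-3.515) [heading=45, draw]
PU: pen up
LT 180: heading 45 -> 225
PU: pen up
REPEAT 3 [
  -- iteration 1/3 --
  LT 90: heading 225 -> 315
  RT 180: heading 315 -> 135
  FD 2.6: (7.485,-3.515) -> (5.646,-1.677) [heading=135, move]
  LT 90: heading 135 -> 225
  -- iteration 2/3 --
  LT 90: heading 225 -> 315
  RT 180: heading 315 -> 135
  FD 2.6: (5.646,-1.677) -> (3.808,0.162) [heading=135, move]
  LT 90: heading 135 -> 225
  -- iteration 3/3 --
  LT 90: heading 225 -> 315
  RT 180: heading 315 -> 135
  FD 2.6: (3.808,0.162) -> (1.969,2) [heading=135, move]
  LT 90: heading 135 -> 225
]
RT 90: heading 225 -> 135
FD 12: (1.969,2) -> (-6.516,10.486) [heading=135, move]
RT 90: heading 135 -> 45
LT 130: heading 45 -> 175
LT 270: heading 175 -> 85
Final: pos=(-6.516,10.486), heading=85, 1 segment(s) drawn

Segment lengths:
  seg 1: (6,-5) -> (7.485,-3.515), length = 2.1
Total = 2.1

Answer: 2.1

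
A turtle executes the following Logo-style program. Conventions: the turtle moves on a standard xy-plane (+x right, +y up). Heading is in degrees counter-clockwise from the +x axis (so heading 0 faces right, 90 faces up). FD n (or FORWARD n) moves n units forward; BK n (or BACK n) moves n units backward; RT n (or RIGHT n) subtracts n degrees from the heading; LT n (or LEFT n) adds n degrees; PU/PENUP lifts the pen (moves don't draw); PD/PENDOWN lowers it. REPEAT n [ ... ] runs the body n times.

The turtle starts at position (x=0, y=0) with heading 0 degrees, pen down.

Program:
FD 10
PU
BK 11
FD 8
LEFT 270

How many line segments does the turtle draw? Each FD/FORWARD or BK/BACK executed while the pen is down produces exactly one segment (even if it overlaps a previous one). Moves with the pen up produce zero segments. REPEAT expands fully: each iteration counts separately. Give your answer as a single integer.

Answer: 1

Derivation:
Executing turtle program step by step:
Start: pos=(0,0), heading=0, pen down
FD 10: (0,0) -> (10,0) [heading=0, draw]
PU: pen up
BK 11: (10,0) -> (-1,0) [heading=0, move]
FD 8: (-1,0) -> (7,0) [heading=0, move]
LT 270: heading 0 -> 270
Final: pos=(7,0), heading=270, 1 segment(s) drawn
Segments drawn: 1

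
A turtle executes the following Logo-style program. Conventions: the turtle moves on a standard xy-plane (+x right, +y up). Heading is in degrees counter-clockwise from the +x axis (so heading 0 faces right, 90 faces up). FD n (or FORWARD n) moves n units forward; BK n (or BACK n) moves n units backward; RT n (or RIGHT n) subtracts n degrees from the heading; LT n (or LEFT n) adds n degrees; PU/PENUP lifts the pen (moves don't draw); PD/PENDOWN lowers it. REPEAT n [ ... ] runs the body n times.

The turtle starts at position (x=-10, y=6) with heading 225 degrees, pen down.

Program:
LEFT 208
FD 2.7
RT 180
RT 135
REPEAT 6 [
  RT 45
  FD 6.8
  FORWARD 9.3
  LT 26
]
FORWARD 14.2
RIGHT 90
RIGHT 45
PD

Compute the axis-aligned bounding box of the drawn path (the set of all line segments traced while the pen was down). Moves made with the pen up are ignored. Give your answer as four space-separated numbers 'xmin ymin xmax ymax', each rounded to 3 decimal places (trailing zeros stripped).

Executing turtle program step by step:
Start: pos=(-10,6), heading=225, pen down
LT 208: heading 225 -> 73
FD 2.7: (-10,6) -> (-9.211,8.582) [heading=73, draw]
RT 180: heading 73 -> 253
RT 135: heading 253 -> 118
REPEAT 6 [
  -- iteration 1/6 --
  RT 45: heading 118 -> 73
  FD 6.8: (-9.211,8.582) -> (-7.222,15.085) [heading=73, draw]
  FD 9.3: (-7.222,15.085) -> (-4.503,23.979) [heading=73, draw]
  LT 26: heading 73 -> 99
  -- iteration 2/6 --
  RT 45: heading 99 -> 54
  FD 6.8: (-4.503,23.979) -> (-0.506,29.48) [heading=54, draw]
  FD 9.3: (-0.506,29.48) -> (4.96,37.004) [heading=54, draw]
  LT 26: heading 54 -> 80
  -- iteration 3/6 --
  RT 45: heading 80 -> 35
  FD 6.8: (4.96,37.004) -> (10.53,40.904) [heading=35, draw]
  FD 9.3: (10.53,40.904) -> (18.148,46.238) [heading=35, draw]
  LT 26: heading 35 -> 61
  -- iteration 4/6 --
  RT 45: heading 61 -> 16
  FD 6.8: (18.148,46.238) -> (24.685,48.113) [heading=16, draw]
  FD 9.3: (24.685,48.113) -> (33.625,50.676) [heading=16, draw]
  LT 26: heading 16 -> 42
  -- iteration 5/6 --
  RT 45: heading 42 -> 357
  FD 6.8: (33.625,50.676) -> (40.415,50.32) [heading=357, draw]
  FD 9.3: (40.415,50.32) -> (49.703,49.833) [heading=357, draw]
  LT 26: heading 357 -> 23
  -- iteration 6/6 --
  RT 45: heading 23 -> 338
  FD 6.8: (49.703,49.833) -> (56.007,47.286) [heading=338, draw]
  FD 9.3: (56.007,47.286) -> (64.63,43.802) [heading=338, draw]
  LT 26: heading 338 -> 4
]
FD 14.2: (64.63,43.802) -> (78.796,44.793) [heading=4, draw]
RT 90: heading 4 -> 274
RT 45: heading 274 -> 229
PD: pen down
Final: pos=(78.796,44.793), heading=229, 14 segment(s) drawn

Segment endpoints: x in {-10, -9.211, -7.222, -4.503, -0.506, 4.96, 10.53, 18.148, 24.685, 33.625, 40.415, 49.703, 56.007, 64.63, 78.796}, y in {6, 8.582, 15.085, 23.979, 29.48, 37.004, 40.904, 43.802, 44.793, 46.238, 47.286, 48.113, 49.833, 50.32, 50.676}
xmin=-10, ymin=6, xmax=78.796, ymax=50.676

Answer: -10 6 78.796 50.676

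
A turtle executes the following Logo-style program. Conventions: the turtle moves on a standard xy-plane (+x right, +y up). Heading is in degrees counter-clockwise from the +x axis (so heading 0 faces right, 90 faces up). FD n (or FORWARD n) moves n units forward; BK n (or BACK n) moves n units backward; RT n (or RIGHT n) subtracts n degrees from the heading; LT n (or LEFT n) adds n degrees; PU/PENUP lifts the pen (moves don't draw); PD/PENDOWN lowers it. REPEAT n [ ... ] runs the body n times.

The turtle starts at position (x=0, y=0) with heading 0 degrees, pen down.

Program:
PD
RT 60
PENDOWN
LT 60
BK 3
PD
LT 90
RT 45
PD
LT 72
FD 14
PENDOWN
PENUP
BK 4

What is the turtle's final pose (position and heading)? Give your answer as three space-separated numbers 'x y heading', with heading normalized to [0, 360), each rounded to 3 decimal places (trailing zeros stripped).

Executing turtle program step by step:
Start: pos=(0,0), heading=0, pen down
PD: pen down
RT 60: heading 0 -> 300
PD: pen down
LT 60: heading 300 -> 0
BK 3: (0,0) -> (-3,0) [heading=0, draw]
PD: pen down
LT 90: heading 0 -> 90
RT 45: heading 90 -> 45
PD: pen down
LT 72: heading 45 -> 117
FD 14: (-3,0) -> (-9.356,12.474) [heading=117, draw]
PD: pen down
PU: pen up
BK 4: (-9.356,12.474) -> (-7.54,8.91) [heading=117, move]
Final: pos=(-7.54,8.91), heading=117, 2 segment(s) drawn

Answer: -7.54 8.91 117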